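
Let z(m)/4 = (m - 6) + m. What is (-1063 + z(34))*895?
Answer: -729425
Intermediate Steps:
z(m) = -24 + 8*m (z(m) = 4*((m - 6) + m) = 4*((-6 + m) + m) = 4*(-6 + 2*m) = -24 + 8*m)
(-1063 + z(34))*895 = (-1063 + (-24 + 8*34))*895 = (-1063 + (-24 + 272))*895 = (-1063 + 248)*895 = -815*895 = -729425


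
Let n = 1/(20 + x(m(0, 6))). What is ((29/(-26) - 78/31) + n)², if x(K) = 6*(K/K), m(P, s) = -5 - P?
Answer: 2096704/162409 ≈ 12.910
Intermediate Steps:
x(K) = 6 (x(K) = 6*1 = 6)
n = 1/26 (n = 1/(20 + 6) = 1/26 ≈ 0.038462)
((29/(-26) - 78/31) + n)² = ((29/(-26) - 78/31) + 1/26)² = ((29*(-1/26) - 78*1/31) + 1/26)² = ((-29/26 - 78/31) + 1/26)² = (-2927/806 + 1/26)² = (-1448/403)² = 2096704/162409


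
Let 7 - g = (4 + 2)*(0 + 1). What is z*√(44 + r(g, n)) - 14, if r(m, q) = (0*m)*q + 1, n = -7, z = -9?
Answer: -14 - 27*√5 ≈ -74.374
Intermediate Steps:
g = 1 (g = 7 - (4 + 2)*(0 + 1) = 7 - 6 = 1)
r(m, q) = 1 (r(m, q) = 0*q + 1 = 0 + 1 = 1)
z*√(44 + r(g, n)) - 14 = -9*√(44 + 1) - 14 = -27*√5 - 14 = -14 - 27*√5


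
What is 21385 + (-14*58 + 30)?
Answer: 20603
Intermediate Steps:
21385 + (-14*58 + 30) = 21385 + (-812 + 30) = 21385 - 782 = 20603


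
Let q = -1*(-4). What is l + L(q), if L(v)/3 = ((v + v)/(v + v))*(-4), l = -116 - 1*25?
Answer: -153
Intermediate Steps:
l = -141 (l = -116 - 25 = -141)
q = 4
L(v) = -12 (L(v) = 3*(((v + v)/(v + v))*(-4)) = 3*(((2*v)/((2*v)))*(-4)) = 3*(((2*v)*(1/(2*v)))*(-4)) = 3*(1*(-4)) = 3*(-4) = -12)
l + L(q) = -141 - 12 = -153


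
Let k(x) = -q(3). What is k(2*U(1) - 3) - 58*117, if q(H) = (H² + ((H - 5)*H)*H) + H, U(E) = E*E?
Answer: -6780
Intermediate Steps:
U(E) = E²
q(H) = H + H² + H²*(-5 + H) (q(H) = (H² + ((-5 + H)*H)*H) + H = (H² + (H*(-5 + H))*H) + H = (H² + H²*(-5 + H)) + H = H + H² + H²*(-5 + H))
k(x) = 6 (k(x) = -3*(1 + 3² - 4*3) = -3*(1 + 9 - 12) = -3*(-2) = -1*(-6) = 6)
k(2*U(1) - 3) - 58*117 = 6 - 58*117 = 6 - 6786 = -6780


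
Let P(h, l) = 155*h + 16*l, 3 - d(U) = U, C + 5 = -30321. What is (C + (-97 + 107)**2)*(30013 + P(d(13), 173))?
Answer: -943988206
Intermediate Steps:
C = -30326 (C = -5 - 30321 = -30326)
d(U) = 3 - U
P(h, l) = 16*l + 155*h
(C + (-97 + 107)**2)*(30013 + P(d(13), 173)) = (-30326 + (-97 + 107)**2)*(30013 + (16*173 + 155*(3 - 1*13))) = (-30326 + 10**2)*(30013 + (2768 + 155*(3 - 13))) = (-30326 + 100)*(30013 + (2768 + 155*(-10))) = -30226*(30013 + (2768 - 1550)) = -30226*(30013 + 1218) = -30226*31231 = -943988206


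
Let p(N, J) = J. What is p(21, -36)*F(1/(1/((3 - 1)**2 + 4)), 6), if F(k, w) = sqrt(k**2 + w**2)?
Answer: -360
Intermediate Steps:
p(21, -36)*F(1/(1/((3 - 1)**2 + 4)), 6) = -36*sqrt((1/(1/((3 - 1)**2 + 4)))**2 + 6**2) = -36*sqrt((1/(1/(2**2 + 4)))**2 + 36) = -36*sqrt((1/(1/(4 + 4)))**2 + 36) = -36*sqrt((1/(1/8))**2 + 36) = -36*sqrt(8**2 + 36) = -36*sqrt(64 + 36) = -36*sqrt(100) = -36*10 = -360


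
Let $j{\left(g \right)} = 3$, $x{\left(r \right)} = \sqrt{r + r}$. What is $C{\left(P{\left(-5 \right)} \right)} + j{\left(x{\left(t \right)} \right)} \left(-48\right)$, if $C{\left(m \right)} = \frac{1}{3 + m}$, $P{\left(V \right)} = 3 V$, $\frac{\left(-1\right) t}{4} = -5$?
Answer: $- \frac{1729}{12} \approx -144.08$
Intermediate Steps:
$t = 20$ ($t = \left(-4\right) \left(-5\right) = 20$)
$x{\left(r \right)} = \sqrt{2} \sqrt{r}$ ($x{\left(r \right)} = \sqrt{2 r} = \sqrt{2} \sqrt{r}$)
$C{\left(P{\left(-5 \right)} \right)} + j{\left(x{\left(t \right)} \right)} \left(-48\right) = \frac{1}{3 + 3 \left(-5\right)} + 3 \left(-48\right) = \frac{1}{3 - 15} - 144 = \frac{1}{-12} - 144 = - \frac{1}{12} - 144 = - \frac{1729}{12}$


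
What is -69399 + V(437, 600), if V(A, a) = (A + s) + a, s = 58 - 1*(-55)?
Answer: -68249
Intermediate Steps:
s = 113 (s = 58 + 55 = 113)
V(A, a) = 113 + A + a (V(A, a) = (A + 113) + a = (113 + A) + a = 113 + A + a)
-69399 + V(437, 600) = -69399 + (113 + 437 + 600) = -69399 + 1150 = -68249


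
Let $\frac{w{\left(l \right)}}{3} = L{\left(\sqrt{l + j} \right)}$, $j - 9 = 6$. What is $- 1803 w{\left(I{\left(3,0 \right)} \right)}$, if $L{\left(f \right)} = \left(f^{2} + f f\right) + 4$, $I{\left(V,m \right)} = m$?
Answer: $-183906$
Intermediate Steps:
$j = 15$ ($j = 9 + 6 = 15$)
$L{\left(f \right)} = 4 + 2 f^{2}$ ($L{\left(f \right)} = \left(f^{2} + f^{2}\right) + 4 = 2 f^{2} + 4 = 4 + 2 f^{2}$)
$w{\left(l \right)} = 102 + 6 l$ ($w{\left(l \right)} = 3 \left(4 + 2 \left(\sqrt{l + 15}\right)^{2}\right) = 3 \left(4 + 2 \left(\sqrt{15 + l}\right)^{2}\right) = 3 \left(4 + 2 \left(15 + l\right)\right) = 3 \left(4 + \left(30 + 2 l\right)\right) = 3 \left(34 + 2 l\right) = 102 + 6 l$)
$- 1803 w{\left(I{\left(3,0 \right)} \right)} = - 1803 \left(102 + 6 \cdot 0\right) = - 1803 \left(102 + 0\right) = \left(-1803\right) 102 = -183906$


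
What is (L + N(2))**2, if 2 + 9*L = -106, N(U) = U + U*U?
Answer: 36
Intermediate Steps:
N(U) = U + U**2
L = -12 (L = -2/9 + (1/9)*(-106) = -2/9 - 106/9 = -12)
(L + N(2))**2 = (-12 + 2*(1 + 2))**2 = (-12 + 2*3)**2 = (-12 + 6)**2 = (-6)**2 = 36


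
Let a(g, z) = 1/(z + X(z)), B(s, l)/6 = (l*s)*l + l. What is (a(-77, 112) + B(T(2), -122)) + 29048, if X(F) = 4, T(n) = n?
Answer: 24003185/116 ≈ 2.0692e+5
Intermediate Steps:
B(s, l) = 6*l + 6*s*l² (B(s, l) = 6*((l*s)*l + l) = 6*(s*l² + l) = 6*(l + s*l²) = 6*l + 6*s*l²)
a(g, z) = 1/(4 + z) (a(g, z) = 1/(z + 4) = 1/(4 + z))
(a(-77, 112) + B(T(2), -122)) + 29048 = (1/(4 + 112) + 6*(-122)*(1 - 122*2)) + 29048 = (1/116 + 6*(-122)*(1 - 244)) + 29048 = (1/116 + 6*(-122)*(-243)) + 29048 = (1/116 + 177876) + 29048 = 20633617/116 + 29048 = 24003185/116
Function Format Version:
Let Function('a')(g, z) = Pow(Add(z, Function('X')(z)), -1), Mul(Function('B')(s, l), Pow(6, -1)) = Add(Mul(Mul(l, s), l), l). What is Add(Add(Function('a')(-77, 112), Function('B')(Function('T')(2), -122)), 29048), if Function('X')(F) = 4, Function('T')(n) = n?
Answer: Rational(24003185, 116) ≈ 2.0692e+5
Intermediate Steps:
Function('B')(s, l) = Add(Mul(6, l), Mul(6, s, Pow(l, 2))) (Function('B')(s, l) = Mul(6, Add(Mul(Mul(l, s), l), l)) = Mul(6, Add(Mul(s, Pow(l, 2)), l)) = Mul(6, Add(l, Mul(s, Pow(l, 2)))) = Add(Mul(6, l), Mul(6, s, Pow(l, 2))))
Function('a')(g, z) = Pow(Add(4, z), -1) (Function('a')(g, z) = Pow(Add(z, 4), -1) = Pow(Add(4, z), -1))
Add(Add(Function('a')(-77, 112), Function('B')(Function('T')(2), -122)), 29048) = Add(Add(Pow(Add(4, 112), -1), Mul(6, -122, Add(1, Mul(-122, 2)))), 29048) = Add(Add(Pow(116, -1), Mul(6, -122, Add(1, -244))), 29048) = Add(Add(Rational(1, 116), Mul(6, -122, -243)), 29048) = Add(Add(Rational(1, 116), 177876), 29048) = Add(Rational(20633617, 116), 29048) = Rational(24003185, 116)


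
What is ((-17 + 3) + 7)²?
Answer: 49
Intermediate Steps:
((-17 + 3) + 7)² = (-14 + 7)² = (-7)² = 49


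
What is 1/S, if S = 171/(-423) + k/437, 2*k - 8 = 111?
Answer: -41078/11013 ≈ -3.7300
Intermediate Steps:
k = 119/2 (k = 4 + (½)*111 = 4 + 111/2 = 119/2 ≈ 59.500)
S = -11013/41078 (S = 171/(-423) + (119/2)/437 = 171*(-1/423) + (119/2)*(1/437) = -19/47 + 119/874 = -11013/41078 ≈ -0.26810)
1/S = 1/(-11013/41078) = -41078/11013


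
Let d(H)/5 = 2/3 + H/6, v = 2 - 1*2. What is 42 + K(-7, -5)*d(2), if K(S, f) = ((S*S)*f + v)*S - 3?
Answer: 8602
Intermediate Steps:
v = 0 (v = 2 - 2 = 0)
K(S, f) = -3 + f*S**3 (K(S, f) = ((S*S)*f + 0)*S - 3 = (S**2*f + 0)*S - 3 = (f*S**2 + 0)*S - 3 = (f*S**2)*S - 3 = f*S**3 - 3 = -3 + f*S**3)
d(H) = 10/3 + 5*H/6 (d(H) = 5*(2/3 + H/6) = 10/3 + 5*H/6)
42 + K(-7, -5)*d(2) = 42 + (-3 - 5*(-7)**3)*(10/3 + (5/6)*2) = 42 + (-3 - 5*(-343))*(10/3 + 5/3) = 42 + (-3 + 1715)*5 = 42 + 1712*5 = 42 + 8560 = 8602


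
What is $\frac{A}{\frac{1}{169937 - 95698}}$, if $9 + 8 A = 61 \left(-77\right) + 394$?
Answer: $-40014821$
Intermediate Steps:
$A = -539$ ($A = - \frac{9}{8} + \frac{61 \left(-77\right) + 394}{8} = - \frac{9}{8} + \frac{-4697 + 394}{8} = - \frac{9}{8} + \frac{1}{8} \left(-4303\right) = - \frac{9}{8} - \frac{4303}{8} = -539$)
$\frac{A}{\frac{1}{169937 - 95698}} = - \frac{539}{\frac{1}{169937 - 95698}} = - \frac{539}{\frac{1}{74239}} = - 539 \frac{1}{\frac{1}{74239}} = \left(-539\right) 74239 = -40014821$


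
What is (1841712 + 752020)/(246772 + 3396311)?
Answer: 2593732/3643083 ≈ 0.71196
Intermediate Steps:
(1841712 + 752020)/(246772 + 3396311) = 2593732/3643083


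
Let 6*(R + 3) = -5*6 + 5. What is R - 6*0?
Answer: -43/6 ≈ -7.1667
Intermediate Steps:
R = -43/6 (R = -3 + (-5*6 + 5)/6 = -3 + (-30 + 5)/6 = -3 + (⅙)*(-25) = -3 - 25/6 = -43/6 ≈ -7.1667)
R - 6*0 = -43/6 - 6*0 = -43/6 + 0 = -43/6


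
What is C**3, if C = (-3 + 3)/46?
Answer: 0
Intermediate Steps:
C = 0 (C = 0*(1/46) = 0)
C**3 = 0**3 = 0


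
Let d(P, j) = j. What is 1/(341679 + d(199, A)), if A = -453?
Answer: 1/341226 ≈ 2.9306e-6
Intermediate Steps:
1/(341679 + d(199, A)) = 1/(341679 - 453) = 1/341226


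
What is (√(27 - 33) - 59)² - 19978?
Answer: -19978 + (59 - I*√6)² ≈ -16503.0 - 289.04*I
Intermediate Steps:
(√(27 - 33) - 59)² - 19978 = (√(-6) - 59)² - 19978 = (I*√6 - 59)² - 19978 = (-59 + I*√6)² - 19978 = -19978 + (-59 + I*√6)²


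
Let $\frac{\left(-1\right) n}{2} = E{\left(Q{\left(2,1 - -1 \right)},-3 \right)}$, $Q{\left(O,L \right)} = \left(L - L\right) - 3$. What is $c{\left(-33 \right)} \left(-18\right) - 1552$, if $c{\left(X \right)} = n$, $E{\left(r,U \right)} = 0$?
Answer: $-1552$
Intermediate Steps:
$Q{\left(O,L \right)} = -3$ ($Q{\left(O,L \right)} = 0 - 3 = -3$)
$n = 0$ ($n = \left(-2\right) 0 = 0$)
$c{\left(X \right)} = 0$
$c{\left(-33 \right)} \left(-18\right) - 1552 = 0 \left(-18\right) - 1552 = 0 - 1552 = -1552$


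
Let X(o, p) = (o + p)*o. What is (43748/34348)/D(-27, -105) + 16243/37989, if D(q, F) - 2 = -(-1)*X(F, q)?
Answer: 1933868407235/4521944409066 ≈ 0.42766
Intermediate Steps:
X(o, p) = o*(o + p)
D(q, F) = 2 + F*(F + q) (D(q, F) = 2 - (-1)*F*(F + q) = 2 + F*(F + q))
(43748/34348)/D(-27, -105) + 16243/37989 = (43748/34348)/(2 - 105*(-105 - 27)) + 16243/37989 = (43748*(1/34348))/(2 - 105*(-132)) + 16243*(1/37989) = 10937/(8587*(2 + 13860)) + 16243/37989 = (10937/8587)/13862 + 16243/37989 = (10937/8587)*(1/13862) + 16243/37989 = 10937/119032994 + 16243/37989 = 1933868407235/4521944409066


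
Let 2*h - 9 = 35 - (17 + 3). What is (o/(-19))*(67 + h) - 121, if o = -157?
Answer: 10104/19 ≈ 531.79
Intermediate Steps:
h = 12 (h = 9/2 + (35 - (17 + 3))/2 = 9/2 + (35 - 1*20)/2 = 9/2 + (35 - 20)/2 = 9/2 + (½)*15 = 9/2 + 15/2 = 12)
(o/(-19))*(67 + h) - 121 = (-157/(-19))*(67 + 12) - 121 = -157*(-1/19)*79 - 121 = (157/19)*79 - 121 = 12403/19 - 121 = 10104/19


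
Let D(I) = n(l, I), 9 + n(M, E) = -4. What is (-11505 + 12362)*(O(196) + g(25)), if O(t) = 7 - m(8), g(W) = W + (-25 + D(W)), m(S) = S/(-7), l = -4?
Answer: -29138/7 ≈ -4162.6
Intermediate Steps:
n(M, E) = -13 (n(M, E) = -9 - 4 = -13)
D(I) = -13
m(S) = -S/7 (m(S) = S*(-1/7) = -S/7)
g(W) = -38 + W (g(W) = W + (-25 - 13) = W - 38 = -38 + W)
O(t) = 57/7 (O(t) = 7 - (-1)*8/7 = 7 - 1*(-8/7) = 7 + 8/7 = 57/7)
(-11505 + 12362)*(O(196) + g(25)) = (-11505 + 12362)*(57/7 + (-38 + 25)) = 857*(57/7 - 13) = 857*(-34/7) = -29138/7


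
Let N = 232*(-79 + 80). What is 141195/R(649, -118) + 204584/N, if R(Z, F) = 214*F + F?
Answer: 128938471/147146 ≈ 876.26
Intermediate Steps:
N = 232 (N = 232*1 = 232)
R(Z, F) = 215*F
141195/R(649, -118) + 204584/N = 141195/((215*(-118))) + 204584/232 = 141195/(-25370) + 204584*(1/232) = 141195*(-1/25370) + 25573/29 = -28239/5074 + 25573/29 = 128938471/147146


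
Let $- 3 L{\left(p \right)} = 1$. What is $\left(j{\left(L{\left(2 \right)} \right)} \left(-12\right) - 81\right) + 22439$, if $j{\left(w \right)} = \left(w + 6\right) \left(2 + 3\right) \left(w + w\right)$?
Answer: $\frac{67754}{3} \approx 22585.0$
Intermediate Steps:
$L{\left(p \right)} = - \frac{1}{3}$ ($L{\left(p \right)} = \left(- \frac{1}{3}\right) 1 = - \frac{1}{3}$)
$j{\left(w \right)} = 2 w \left(30 + 5 w\right)$ ($j{\left(w \right)} = \left(6 + w\right) 5 \cdot 2 w = \left(30 + 5 w\right) 2 w = 2 w \left(30 + 5 w\right)$)
$\left(j{\left(L{\left(2 \right)} \right)} \left(-12\right) - 81\right) + 22439 = \left(10 \left(- \frac{1}{3}\right) \left(6 - \frac{1}{3}\right) \left(-12\right) - 81\right) + 22439 = \left(10 \left(- \frac{1}{3}\right) \frac{17}{3} \left(-12\right) - 81\right) + 22439 = \left(\left(- \frac{170}{9}\right) \left(-12\right) - 81\right) + 22439 = \left(\frac{680}{3} - 81\right) + 22439 = \frac{437}{3} + 22439 = \frac{67754}{3}$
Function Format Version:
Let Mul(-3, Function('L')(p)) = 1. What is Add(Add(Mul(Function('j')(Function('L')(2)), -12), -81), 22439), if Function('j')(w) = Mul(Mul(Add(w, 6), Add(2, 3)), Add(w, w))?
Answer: Rational(67754, 3) ≈ 22585.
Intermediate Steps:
Function('L')(p) = Rational(-1, 3) (Function('L')(p) = Mul(Rational(-1, 3), 1) = Rational(-1, 3))
Function('j')(w) = Mul(2, w, Add(30, Mul(5, w))) (Function('j')(w) = Mul(Mul(Add(6, w), 5), Mul(2, w)) = Mul(Add(30, Mul(5, w)), Mul(2, w)) = Mul(2, w, Add(30, Mul(5, w))))
Add(Add(Mul(Function('j')(Function('L')(2)), -12), -81), 22439) = Add(Add(Mul(Mul(10, Rational(-1, 3), Add(6, Rational(-1, 3))), -12), -81), 22439) = Add(Add(Mul(Mul(10, Rational(-1, 3), Rational(17, 3)), -12), -81), 22439) = Add(Add(Mul(Rational(-170, 9), -12), -81), 22439) = Add(Add(Rational(680, 3), -81), 22439) = Add(Rational(437, 3), 22439) = Rational(67754, 3)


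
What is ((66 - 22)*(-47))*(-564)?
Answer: 1166352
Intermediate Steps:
((66 - 22)*(-47))*(-564) = (44*(-47))*(-564) = -2068*(-564) = 1166352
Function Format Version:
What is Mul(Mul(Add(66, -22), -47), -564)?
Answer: 1166352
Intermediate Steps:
Mul(Mul(Add(66, -22), -47), -564) = Mul(Mul(44, -47), -564) = Mul(-2068, -564) = 1166352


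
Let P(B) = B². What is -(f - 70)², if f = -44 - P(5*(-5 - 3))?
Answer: -2937796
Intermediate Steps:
f = -1644 (f = -44 - (5*(-5 - 3))² = -44 - (5*(-8))² = -44 - 1*(-40)² = -44 - 1*1600 = -44 - 1600 = -1644)
-(f - 70)² = -(-1644 - 70)² = -1*(-1714)² = -1*2937796 = -2937796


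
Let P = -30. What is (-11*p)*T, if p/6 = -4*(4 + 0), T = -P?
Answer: 31680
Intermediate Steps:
T = 30 (T = -1*(-30) = 30)
p = -96 (p = 6*(-4*(4 + 0)) = 6*(-4*4) = 6*(-16) = -96)
(-11*p)*T = -11*(-96)*30 = 1056*30 = 31680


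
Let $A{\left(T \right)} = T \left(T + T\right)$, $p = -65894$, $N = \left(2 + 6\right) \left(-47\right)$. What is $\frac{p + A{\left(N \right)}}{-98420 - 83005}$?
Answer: $- \frac{72286}{60475} \approx -1.1953$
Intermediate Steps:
$N = -376$ ($N = 8 \left(-47\right) = -376$)
$A{\left(T \right)} = 2 T^{2}$ ($A{\left(T \right)} = T 2 T = 2 T^{2}$)
$\frac{p + A{\left(N \right)}}{-98420 - 83005} = \frac{-65894 + 2 \left(-376\right)^{2}}{-98420 - 83005} = \frac{-65894 + 2 \cdot 141376}{-181425} = \left(-65894 + 282752\right) \left(- \frac{1}{181425}\right) = 216858 \left(- \frac{1}{181425}\right) = - \frac{72286}{60475}$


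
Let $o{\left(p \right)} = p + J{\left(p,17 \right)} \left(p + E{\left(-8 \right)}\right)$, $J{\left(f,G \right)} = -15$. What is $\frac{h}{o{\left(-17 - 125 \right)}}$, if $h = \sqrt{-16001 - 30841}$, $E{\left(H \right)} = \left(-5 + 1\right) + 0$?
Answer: $\frac{i \sqrt{46842}}{2048} \approx 0.10568 i$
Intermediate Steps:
$E{\left(H \right)} = -4$ ($E{\left(H \right)} = -4 + 0 = -4$)
$h = i \sqrt{46842}$ ($h = \sqrt{-46842} = i \sqrt{46842} \approx 216.43 i$)
$o{\left(p \right)} = 60 - 14 p$ ($o{\left(p \right)} = p - 15 \left(p - 4\right) = p - 15 \left(-4 + p\right) = p - \left(-60 + 15 p\right) = 60 - 14 p$)
$\frac{h}{o{\left(-17 - 125 \right)}} = \frac{i \sqrt{46842}}{60 - 14 \left(-17 - 125\right)} = \frac{i \sqrt{46842}}{60 - -1988} = \frac{i \sqrt{46842}}{60 + 1988} = \frac{i \sqrt{46842}}{2048}$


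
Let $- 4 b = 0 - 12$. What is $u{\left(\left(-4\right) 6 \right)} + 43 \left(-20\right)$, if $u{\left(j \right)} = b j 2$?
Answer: $-1004$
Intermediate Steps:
$b = 3$ ($b = - \frac{0 - 12}{4} = \left(- \frac{1}{4}\right) \left(-12\right) = 3$)
$u{\left(j \right)} = 6 j$ ($u{\left(j \right)} = 3 j 2 = 6 j$)
$u{\left(\left(-4\right) 6 \right)} + 43 \left(-20\right) = 6 \left(\left(-4\right) 6\right) + 43 \left(-20\right) = 6 \left(-24\right) - 860 = -144 - 860 = -1004$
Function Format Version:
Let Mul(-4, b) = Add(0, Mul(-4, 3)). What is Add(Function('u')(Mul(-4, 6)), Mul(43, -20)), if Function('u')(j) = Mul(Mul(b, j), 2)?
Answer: -1004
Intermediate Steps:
b = 3 (b = Mul(Rational(-1, 4), Add(0, Mul(-4, 3))) = Mul(Rational(-1, 4), Add(0, -12)) = Mul(Rational(-1, 4), -12) = 3)
Function('u')(j) = Mul(6, j) (Function('u')(j) = Mul(Mul(3, j), 2) = Mul(6, j))
Add(Function('u')(Mul(-4, 6)), Mul(43, -20)) = Add(Mul(6, Mul(-4, 6)), Mul(43, -20)) = Add(Mul(6, -24), -860) = Add(-144, -860) = -1004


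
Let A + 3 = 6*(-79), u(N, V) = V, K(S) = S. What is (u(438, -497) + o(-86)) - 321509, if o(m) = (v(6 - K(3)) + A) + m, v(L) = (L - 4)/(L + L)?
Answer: -1935415/6 ≈ -3.2257e+5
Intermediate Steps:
v(L) = (-4 + L)/(2*L) (v(L) = (-4 + L)/((2*L)) = (-4 + L)*(1/(2*L)) = (-4 + L)/(2*L))
A = -477 (A = -3 + 6*(-79) = -3 - 474 = -477)
o(m) = -2863/6 + m (o(m) = ((-4 + (6 - 1*3))/(2*(6 - 1*3)) - 477) + m = ((-4 + (6 - 3))/(2*(6 - 3)) - 477) + m = ((1/2)*(-4 + 3)/3 - 477) + m = ((1/2)*(1/3)*(-1) - 477) + m = (-1/6 - 477) + m = -2863/6 + m)
(u(438, -497) + o(-86)) - 321509 = (-497 + (-2863/6 - 86)) - 321509 = (-497 - 3379/6) - 321509 = -6361/6 - 321509 = -1935415/6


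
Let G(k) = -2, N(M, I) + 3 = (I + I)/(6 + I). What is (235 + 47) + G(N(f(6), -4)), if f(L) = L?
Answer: 280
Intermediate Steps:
N(M, I) = -3 + 2*I/(6 + I) (N(M, I) = -3 + (I + I)/(6 + I) = -3 + (2*I)/(6 + I) = -3 + 2*I/(6 + I))
(235 + 47) + G(N(f(6), -4)) = (235 + 47) - 2 = 282 - 2 = 280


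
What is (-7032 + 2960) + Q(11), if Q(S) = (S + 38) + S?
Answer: -4012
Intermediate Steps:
Q(S) = 38 + 2*S (Q(S) = (38 + S) + S = 38 + 2*S)
(-7032 + 2960) + Q(11) = (-7032 + 2960) + (38 + 2*11) = -4072 + (38 + 22) = -4072 + 60 = -4012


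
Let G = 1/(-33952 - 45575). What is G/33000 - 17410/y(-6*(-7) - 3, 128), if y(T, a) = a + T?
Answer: -45690647310167/438273297000 ≈ -104.25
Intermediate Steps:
y(T, a) = T + a
G = -1/79527 (G = 1/(-79527) = -1/79527 ≈ -1.2574e-5)
G/33000 - 17410/y(-6*(-7) - 3, 128) = -1/79527/33000 - 17410/((-6*(-7) - 3) + 128) = -1/79527*1/33000 - 17410/((42 - 3) + 128) = -1/2624391000 - 17410/(39 + 128) = -1/2624391000 - 17410/167 = -45690647310167/438273297000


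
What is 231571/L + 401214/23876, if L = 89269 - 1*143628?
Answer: 8140301315/648937742 ≈ 12.544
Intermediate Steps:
L = -54359 (L = 89269 - 143628 = -54359)
231571/L + 401214/23876 = 231571/(-54359) + 401214/23876 = 231571*(-1/54359) + 401214*(1/23876) = -231571/54359 + 200607/11938 = 8140301315/648937742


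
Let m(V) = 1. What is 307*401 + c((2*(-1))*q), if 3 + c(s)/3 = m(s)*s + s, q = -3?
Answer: 123134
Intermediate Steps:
c(s) = -9 + 6*s (c(s) = -9 + 3*(1*s + s) = -9 + 3*(s + s) = -9 + 3*(2*s) = -9 + 6*s)
307*401 + c((2*(-1))*q) = 307*401 + (-9 + 6*((2*(-1))*(-3))) = 123107 + (-9 + 6*(-2*(-3))) = 123107 + (-9 + 6*6) = 123107 + (-9 + 36) = 123107 + 27 = 123134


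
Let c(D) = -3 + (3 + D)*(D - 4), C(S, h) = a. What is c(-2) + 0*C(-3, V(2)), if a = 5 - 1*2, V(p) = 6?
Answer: -9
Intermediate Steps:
a = 3 (a = 5 - 2 = 3)
C(S, h) = 3
c(D) = -3 + (-4 + D)*(3 + D) (c(D) = -3 + (3 + D)*(-4 + D) = -3 + (-4 + D)*(3 + D))
c(-2) + 0*C(-3, V(2)) = (-15 + (-2)² - 1*(-2)) + 0*3 = (-15 + 4 + 2) + 0 = -9 + 0 = -9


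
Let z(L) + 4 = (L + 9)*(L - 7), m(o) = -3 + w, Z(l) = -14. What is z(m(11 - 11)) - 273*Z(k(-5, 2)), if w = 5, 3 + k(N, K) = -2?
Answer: 3763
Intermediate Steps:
k(N, K) = -5 (k(N, K) = -3 - 2 = -5)
m(o) = 2 (m(o) = -3 + 5 = 2)
z(L) = -4 + (-7 + L)*(9 + L) (z(L) = -4 + (L + 9)*(L - 7) = -4 + (9 + L)*(-7 + L) = -4 + (-7 + L)*(9 + L))
z(m(11 - 11)) - 273*Z(k(-5, 2)) = (-67 + 2**2 + 2*2) - 273*(-14) = (-67 + 4 + 4) - 1*(-3822) = -59 + 3822 = 3763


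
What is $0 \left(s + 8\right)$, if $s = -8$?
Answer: $0$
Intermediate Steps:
$0 \left(s + 8\right) = 0 \left(-8 + 8\right) = 0 \cdot 0 = 0$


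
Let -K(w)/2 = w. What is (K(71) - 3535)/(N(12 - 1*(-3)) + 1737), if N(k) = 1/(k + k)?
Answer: -110310/52111 ≈ -2.1168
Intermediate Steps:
K(w) = -2*w
N(k) = 1/(2*k)
(K(71) - 3535)/(N(12 - 1*(-3)) + 1737) = (-2*71 - 3535)/(1/(2*(12 - 1*(-3))) + 1737) = (-142 - 3535)/(1/(2*(12 + 3)) + 1737) = -3677/((1/2)/15 + 1737) = -3677/((1/2)*(1/15) + 1737) = -3677/(1/30 + 1737) = -3677/52111/30 = -3677*30/52111 = -110310/52111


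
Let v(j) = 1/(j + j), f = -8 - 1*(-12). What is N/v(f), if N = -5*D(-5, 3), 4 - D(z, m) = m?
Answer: -40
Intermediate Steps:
f = 4 (f = -8 + 12 = 4)
D(z, m) = 4 - m
v(j) = 1/(2*j)
N = -5 (N = -5*(4 - 1*3) = -5*(4 - 3) = -5*1 = -5)
N/v(f) = -5/((½)/4) = -5/((½)*(¼)) = -5/⅛ = -5*8 = -40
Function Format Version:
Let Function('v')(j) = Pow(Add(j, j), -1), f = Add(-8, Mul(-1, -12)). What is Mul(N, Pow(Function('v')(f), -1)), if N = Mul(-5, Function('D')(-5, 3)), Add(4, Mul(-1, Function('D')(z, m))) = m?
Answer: -40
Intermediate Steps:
f = 4 (f = Add(-8, 12) = 4)
Function('D')(z, m) = Add(4, Mul(-1, m))
Function('v')(j) = Mul(Rational(1, 2), Pow(j, -1)) (Function('v')(j) = Pow(Mul(2, j), -1) = Mul(Rational(1, 2), Pow(j, -1)))
N = -5 (N = Mul(-5, Add(4, Mul(-1, 3))) = Mul(-5, Add(4, -3)) = Mul(-5, 1) = -5)
Mul(N, Pow(Function('v')(f), -1)) = Mul(-5, Pow(Mul(Rational(1, 2), Pow(4, -1)), -1)) = Mul(-5, Pow(Mul(Rational(1, 2), Rational(1, 4)), -1)) = Mul(-5, Pow(Rational(1, 8), -1)) = Mul(-5, 8) = -40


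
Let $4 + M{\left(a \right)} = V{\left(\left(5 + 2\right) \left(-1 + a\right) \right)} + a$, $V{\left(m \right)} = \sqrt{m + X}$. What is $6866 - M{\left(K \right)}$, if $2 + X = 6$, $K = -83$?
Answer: $6953 - 2 i \sqrt{146} \approx 6953.0 - 24.166 i$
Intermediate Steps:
$X = 4$ ($X = -2 + 6 = 4$)
$V{\left(m \right)} = \sqrt{4 + m}$ ($V{\left(m \right)} = \sqrt{m + 4} = \sqrt{4 + m}$)
$M{\left(a \right)} = -4 + a + \sqrt{-3 + 7 a}$ ($M{\left(a \right)} = -4 + \left(\sqrt{4 + \left(5 + 2\right) \left(-1 + a\right)} + a\right) = -4 + \left(\sqrt{4 + 7 \left(-1 + a\right)} + a\right) = -4 + \left(\sqrt{4 + \left(-7 + 7 a\right)} + a\right) = -4 + \left(\sqrt{-3 + 7 a} + a\right) = -4 + \left(a + \sqrt{-3 + 7 a}\right) = -4 + a + \sqrt{-3 + 7 a}$)
$6866 - M{\left(K \right)} = 6866 - \left(-4 - 83 + \sqrt{-3 + 7 \left(-83\right)}\right) = 6866 - \left(-4 - 83 + \sqrt{-3 - 581}\right) = 6866 - \left(-4 - 83 + \sqrt{-584}\right) = 6866 - \left(-4 - 83 + 2 i \sqrt{146}\right) = 6866 - \left(-87 + 2 i \sqrt{146}\right) = 6866 + \left(87 - 2 i \sqrt{146}\right) = 6953 - 2 i \sqrt{146}$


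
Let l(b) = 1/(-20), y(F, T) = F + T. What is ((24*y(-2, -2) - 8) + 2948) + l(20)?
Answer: 56879/20 ≈ 2843.9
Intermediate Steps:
l(b) = -1/20
((24*y(-2, -2) - 8) + 2948) + l(20) = ((24*(-2 - 2) - 8) + 2948) - 1/20 = ((24*(-4) - 8) + 2948) - 1/20 = ((-96 - 8) + 2948) - 1/20 = (-104 + 2948) - 1/20 = 2844 - 1/20 = 56879/20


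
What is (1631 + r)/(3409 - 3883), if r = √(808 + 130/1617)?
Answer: -1631/474 - √43119978/109494 ≈ -3.5009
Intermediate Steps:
r = √43119978/231 (r = √(808 + 130*(1/1617)) = √(808 + 130/1617) = √(1306666/1617) = √43119978/231 ≈ 28.427)
(1631 + r)/(3409 - 3883) = (1631 + √43119978/231)/(3409 - 3883) = (1631 + √43119978/231)/(-474) = (1631 + √43119978/231)*(-1/474) = -1631/474 - √43119978/109494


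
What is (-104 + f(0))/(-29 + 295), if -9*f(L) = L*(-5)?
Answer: -52/133 ≈ -0.39098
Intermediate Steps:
f(L) = 5*L/9 (f(L) = -L*(-5)/9 = -(-5)*L/9 = 5*L/9)
(-104 + f(0))/(-29 + 295) = (-104 + (5/9)*0)/(-29 + 295) = (-104 + 0)/266 = -104*1/266 = -52/133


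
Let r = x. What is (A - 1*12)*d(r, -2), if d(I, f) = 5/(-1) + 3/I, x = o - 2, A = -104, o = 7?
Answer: 2552/5 ≈ 510.40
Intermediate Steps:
x = 5 (x = 7 - 2 = 5)
r = 5
d(I, f) = -5 + 3/I (d(I, f) = 5*(-1) + 3/I = -5 + 3/I)
(A - 1*12)*d(r, -2) = (-104 - 1*12)*(-5 + 3/5) = (-104 - 12)*(-5 + 3*(⅕)) = -116*(-5 + ⅗) = -116*(-22/5) = 2552/5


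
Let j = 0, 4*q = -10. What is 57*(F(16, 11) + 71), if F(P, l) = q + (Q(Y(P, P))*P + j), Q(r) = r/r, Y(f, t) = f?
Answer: 9633/2 ≈ 4816.5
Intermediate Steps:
q = -5/2 (q = (¼)*(-10) = -5/2 ≈ -2.5000)
Q(r) = 1
F(P, l) = -5/2 + P (F(P, l) = -5/2 + (1*P + 0) = -5/2 + (P + 0) = -5/2 + P)
57*(F(16, 11) + 71) = 57*((-5/2 + 16) + 71) = 57*(27/2 + 71) = 57*(169/2) = 9633/2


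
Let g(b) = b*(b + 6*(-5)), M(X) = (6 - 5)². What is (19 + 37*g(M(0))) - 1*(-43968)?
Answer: 42914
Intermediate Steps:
M(X) = 1 (M(X) = 1² = 1)
g(b) = b*(-30 + b) (g(b) = b*(b - 30) = b*(-30 + b))
(19 + 37*g(M(0))) - 1*(-43968) = (19 + 37*(1*(-30 + 1))) - 1*(-43968) = (19 + 37*(1*(-29))) + 43968 = (19 + 37*(-29)) + 43968 = (19 - 1073) + 43968 = -1054 + 43968 = 42914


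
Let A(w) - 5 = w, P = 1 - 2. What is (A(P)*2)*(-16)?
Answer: -128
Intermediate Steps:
P = -1
A(w) = 5 + w
(A(P)*2)*(-16) = ((5 - 1)*2)*(-16) = (4*2)*(-16) = 8*(-16) = -128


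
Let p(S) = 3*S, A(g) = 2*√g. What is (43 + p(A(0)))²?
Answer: 1849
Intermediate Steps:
(43 + p(A(0)))² = (43 + 3*(2*√0))² = (43 + 3*(2*0))² = (43 + 3*0)² = (43 + 0)² = 43² = 1849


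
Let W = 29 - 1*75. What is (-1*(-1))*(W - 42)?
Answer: -88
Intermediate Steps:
W = -46 (W = 29 - 75 = -46)
(-1*(-1))*(W - 42) = (-1*(-1))*(-46 - 42) = 1*(-88) = -88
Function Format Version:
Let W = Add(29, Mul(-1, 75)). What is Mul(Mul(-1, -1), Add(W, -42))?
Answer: -88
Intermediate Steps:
W = -46 (W = Add(29, -75) = -46)
Mul(Mul(-1, -1), Add(W, -42)) = Mul(Mul(-1, -1), Add(-46, -42)) = Mul(1, -88) = -88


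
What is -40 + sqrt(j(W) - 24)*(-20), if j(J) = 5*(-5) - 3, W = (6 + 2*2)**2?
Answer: -40 - 40*I*sqrt(13) ≈ -40.0 - 144.22*I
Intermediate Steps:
W = 100 (W = (6 + 4)**2 = 10**2 = 100)
j(J) = -28 (j(J) = -25 - 3 = -28)
-40 + sqrt(j(W) - 24)*(-20) = -40 + sqrt(-28 - 24)*(-20) = -40 + sqrt(-52)*(-20) = -40 + (2*I*sqrt(13))*(-20) = -40 - 40*I*sqrt(13)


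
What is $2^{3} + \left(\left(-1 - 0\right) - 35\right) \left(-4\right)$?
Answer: $152$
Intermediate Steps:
$2^{3} + \left(\left(-1 - 0\right) - 35\right) \left(-4\right) = 8 + \left(\left(-1 + 0\right) - 35\right) \left(-4\right) = 8 + \left(-1 - 35\right) \left(-4\right) = 8 - -144 = 8 + 144 = 152$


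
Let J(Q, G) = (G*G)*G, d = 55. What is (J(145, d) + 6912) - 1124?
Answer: 172163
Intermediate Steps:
J(Q, G) = G³ (J(Q, G) = G²*G = G³)
(J(145, d) + 6912) - 1124 = (55³ + 6912) - 1124 = (166375 + 6912) - 1124 = 173287 - 1124 = 172163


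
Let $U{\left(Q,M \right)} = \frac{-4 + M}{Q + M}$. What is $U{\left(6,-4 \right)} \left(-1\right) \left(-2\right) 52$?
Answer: $-416$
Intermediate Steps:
$U{\left(Q,M \right)} = \frac{-4 + M}{M + Q}$
$U{\left(6,-4 \right)} \left(-1\right) \left(-2\right) 52 = \frac{-4 - 4}{-4 + 6} \left(-1\right) \left(-2\right) 52 = \frac{1}{2} \left(-8\right) \left(-1\right) \left(-2\right) 52 = \left(-4\right) \left(-1\right) \left(-2\right) 52 = 4 \left(-2\right) 52 = \left(-8\right) 52 = -416$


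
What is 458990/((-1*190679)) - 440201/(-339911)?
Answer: -72078663411/64813889569 ≈ -1.1121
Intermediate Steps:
458990/((-1*190679)) - 440201/(-339911) = 458990/(-190679) - 440201*(-1/339911) = 458990*(-1/190679) + 440201/339911 = -458990/190679 + 440201/339911 = -72078663411/64813889569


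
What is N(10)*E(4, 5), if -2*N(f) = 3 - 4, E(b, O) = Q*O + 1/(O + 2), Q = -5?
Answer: -87/7 ≈ -12.429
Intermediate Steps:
E(b, O) = 1/(2 + O) - 5*O (E(b, O) = -5*O + 1/(O + 2) = -5*O + 1/(2 + O) = 1/(2 + O) - 5*O)
N(f) = ½ (N(f) = -(3 - 4)/2 = -½*(-1) = ½)
N(10)*E(4, 5) = ((1 - 10*5 - 5*5²)/(2 + 5))/2 = ((1 - 50 - 5*25)/7)/2 = ((1 - 50 - 125)/7)/2 = ((⅐)*(-174))/2 = (½)*(-174/7) = -87/7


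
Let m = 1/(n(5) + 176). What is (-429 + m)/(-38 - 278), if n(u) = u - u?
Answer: 75503/55616 ≈ 1.3576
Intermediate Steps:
n(u) = 0
m = 1/176 (m = 1/(0 + 176) = 1/176 ≈ 0.0056818)
(-429 + m)/(-38 - 278) = (-429 + 1/176)/(-38 - 278) = -75503/176/(-316) = -75503/176*(-1/316) = 75503/55616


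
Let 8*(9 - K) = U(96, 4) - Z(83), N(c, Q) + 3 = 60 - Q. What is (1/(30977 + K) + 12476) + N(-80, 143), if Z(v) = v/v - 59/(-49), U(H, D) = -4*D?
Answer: 37626583988/3036851 ≈ 12390.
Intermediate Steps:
N(c, Q) = 57 - Q (N(c, Q) = -3 + (60 - Q) = 57 - Q)
Z(v) = 108/49 (Z(v) = 1 - 59*(-1/49) = 1 + 59/49 = 108/49)
K = 1105/98 (K = 9 - (-4*4 - 1*108/49)/8 = 9 - (-16 - 108/49)/8 = 9 - ⅛*(-892/49) = 9 + 223/98 = 1105/98 ≈ 11.276)
(1/(30977 + K) + 12476) + N(-80, 143) = (1/(30977 + 1105/98) + 12476) + (57 - 1*143) = (1/(3036851/98) + 12476) + (57 - 143) = (98/3036851 + 12476) - 86 = 37887753174/3036851 - 86 = 37626583988/3036851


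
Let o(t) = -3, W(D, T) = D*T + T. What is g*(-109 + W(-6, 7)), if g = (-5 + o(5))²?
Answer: -9216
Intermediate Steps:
W(D, T) = T + D*T
g = 64 (g = (-5 - 3)² = (-8)² = 64)
g*(-109 + W(-6, 7)) = 64*(-109 + 7*(1 - 6)) = 64*(-109 + 7*(-5)) = 64*(-109 - 35) = 64*(-144) = -9216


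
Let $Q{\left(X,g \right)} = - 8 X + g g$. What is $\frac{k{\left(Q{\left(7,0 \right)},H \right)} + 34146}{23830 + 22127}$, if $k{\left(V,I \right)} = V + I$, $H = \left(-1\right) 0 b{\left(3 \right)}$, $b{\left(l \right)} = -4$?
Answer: $\frac{34090}{45957} \approx 0.74178$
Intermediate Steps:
$Q{\left(X,g \right)} = g^{2} - 8 X$ ($Q{\left(X,g \right)} = - 8 X + g^{2} = g^{2} - 8 X$)
$H = 0$ ($H = \left(-1\right) 0 \left(-4\right) = 0 \left(-4\right) = 0$)
$k{\left(V,I \right)} = I + V$
$\frac{k{\left(Q{\left(7,0 \right)},H \right)} + 34146}{23830 + 22127} = \frac{\left(0 + \left(0^{2} - 56\right)\right) + 34146}{23830 + 22127} = \frac{\left(0 + \left(0 - 56\right)\right) + 34146}{45957} = \left(\left(0 - 56\right) + 34146\right) \frac{1}{45957} = \left(-56 + 34146\right) \frac{1}{45957} = 34090 \cdot \frac{1}{45957} = \frac{34090}{45957}$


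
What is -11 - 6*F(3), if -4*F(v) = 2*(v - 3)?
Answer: -11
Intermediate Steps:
F(v) = 3/2 - v/2 (F(v) = -(v - 3)/2 = -(-3 + v)/2 = -(-6 + 2*v)/4 = 3/2 - v/2)
-11 - 6*F(3) = -11 - 6*(3/2 - ½*3) = -11 - 6*(3/2 - 3/2) = -11 - 6*0 = -11 + 0 = -11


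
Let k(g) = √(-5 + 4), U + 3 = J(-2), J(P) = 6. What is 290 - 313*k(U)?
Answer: 290 - 313*I ≈ 290.0 - 313.0*I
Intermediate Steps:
U = 3 (U = -3 + 6 = 3)
k(g) = I (k(g) = √(-1) = I)
290 - 313*k(U) = 290 - 313*I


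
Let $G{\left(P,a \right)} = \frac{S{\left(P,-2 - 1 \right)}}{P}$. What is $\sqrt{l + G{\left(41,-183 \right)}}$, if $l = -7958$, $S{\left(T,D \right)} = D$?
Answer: $\frac{17 i \sqrt{46289}}{41} \approx 89.208 i$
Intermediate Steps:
$G{\left(P,a \right)} = - \frac{3}{P}$ ($G{\left(P,a \right)} = \frac{-2 - 1}{P} = - \frac{3}{P}$)
$\sqrt{l + G{\left(41,-183 \right)}} = \sqrt{-7958 - \frac{3}{41}} = \sqrt{- \frac{326281}{41}} = \frac{17 i \sqrt{46289}}{41}$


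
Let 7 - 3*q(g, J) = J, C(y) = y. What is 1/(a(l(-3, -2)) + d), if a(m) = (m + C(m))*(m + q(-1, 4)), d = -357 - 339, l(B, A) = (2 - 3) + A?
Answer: -1/684 ≈ -0.0014620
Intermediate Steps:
l(B, A) = -1 + A
q(g, J) = 7/3 - J/3
d = -696
a(m) = 2*m*(1 + m) (a(m) = (m + m)*(m + (7/3 - 1/3*4)) = (2*m)*(m + (7/3 - 4/3)) = (2*m)*(m + 1) = (2*m)*(1 + m) = 2*m*(1 + m))
1/(a(l(-3, -2)) + d) = 1/(2*(-1 - 2)*(1 + (-1 - 2)) - 696) = 1/(2*(-3)*(1 - 3) - 696) = 1/(2*(-3)*(-2) - 696) = 1/(12 - 696) = 1/(-684) = -1/684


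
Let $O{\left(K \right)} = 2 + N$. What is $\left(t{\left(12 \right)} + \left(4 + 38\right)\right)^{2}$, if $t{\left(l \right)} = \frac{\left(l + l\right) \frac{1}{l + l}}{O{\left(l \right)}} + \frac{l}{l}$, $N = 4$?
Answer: $\frac{67081}{36} \approx 1863.4$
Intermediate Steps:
$O{\left(K \right)} = 6$ ($O{\left(K \right)} = 2 + 4 = 6$)
$t{\left(l \right)} = \frac{7}{6}$ ($t{\left(l \right)} = \frac{\left(l + l\right) \frac{1}{l + l}}{6} + \frac{l}{l} = \frac{2 l}{2 l} \frac{1}{6} + 1 = 2 l \frac{1}{2 l} \frac{1}{6} + 1 = 1 \cdot \frac{1}{6} + 1 = \frac{1}{6} + 1 = \frac{7}{6}$)
$\left(t{\left(12 \right)} + \left(4 + 38\right)\right)^{2} = \left(\frac{7}{6} + \left(4 + 38\right)\right)^{2} = \left(\frac{7}{6} + 42\right)^{2} = \left(\frac{259}{6}\right)^{2} = \frac{67081}{36}$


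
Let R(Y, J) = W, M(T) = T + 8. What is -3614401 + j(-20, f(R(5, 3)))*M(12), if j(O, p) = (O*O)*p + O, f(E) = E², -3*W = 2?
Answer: -32501209/9 ≈ -3.6112e+6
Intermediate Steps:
W = -⅔ (W = -⅓*2 = -⅔ ≈ -0.66667)
M(T) = 8 + T
R(Y, J) = -⅔
j(O, p) = O + p*O² (j(O, p) = O²*p + O = p*O² + O = O + p*O²)
-3614401 + j(-20, f(R(5, 3)))*M(12) = -3614401 + (-20*(1 - 20*(-⅔)²))*(8 + 12) = -3614401 - 20*(1 - 20*4/9)*20 = -3614401 - 20*(1 - 80/9)*20 = -3614401 - 20*(-71/9)*20 = -3614401 + (1420/9)*20 = -3614401 + 28400/9 = -32501209/9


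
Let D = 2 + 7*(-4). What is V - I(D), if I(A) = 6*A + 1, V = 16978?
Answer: 17133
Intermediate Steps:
D = -26 (D = 2 - 28 = -26)
I(A) = 1 + 6*A
V - I(D) = 16978 - (1 + 6*(-26)) = 16978 - (1 - 156) = 16978 - 1*(-155) = 16978 + 155 = 17133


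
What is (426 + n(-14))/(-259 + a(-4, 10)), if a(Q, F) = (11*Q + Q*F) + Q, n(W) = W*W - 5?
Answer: -617/347 ≈ -1.7781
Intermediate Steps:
n(W) = -5 + W² (n(W) = W² - 5 = -5 + W²)
a(Q, F) = 12*Q + F*Q (a(Q, F) = (11*Q + F*Q) + Q = 12*Q + F*Q)
(426 + n(-14))/(-259 + a(-4, 10)) = (426 + (-5 + (-14)²))/(-259 - 4*(12 + 10)) = (426 + (-5 + 196))/(-259 - 4*22) = (426 + 191)/(-259 - 88) = 617/(-347) = 617*(-1/347) = -617/347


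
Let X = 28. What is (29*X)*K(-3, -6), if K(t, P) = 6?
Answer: 4872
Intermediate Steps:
(29*X)*K(-3, -6) = (29*28)*6 = 812*6 = 4872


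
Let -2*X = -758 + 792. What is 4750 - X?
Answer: 4767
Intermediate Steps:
X = -17 (X = -(-758 + 792)/2 = -½*34 = -17)
4750 - X = 4750 - 1*(-17) = 4750 + 17 = 4767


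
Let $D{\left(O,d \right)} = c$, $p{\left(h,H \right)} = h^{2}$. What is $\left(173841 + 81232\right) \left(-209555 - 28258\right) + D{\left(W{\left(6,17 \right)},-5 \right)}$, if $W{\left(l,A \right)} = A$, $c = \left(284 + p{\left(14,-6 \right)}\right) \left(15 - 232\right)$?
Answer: $-60659779509$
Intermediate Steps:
$c = -104160$ ($c = \left(284 + 14^{2}\right) \left(15 - 232\right) = \left(284 + 196\right) \left(-217\right) = 480 \left(-217\right) = -104160$)
$D{\left(O,d \right)} = -104160$
$\left(173841 + 81232\right) \left(-209555 - 28258\right) + D{\left(W{\left(6,17 \right)},-5 \right)} = \left(173841 + 81232\right) \left(-209555 - 28258\right) - 104160 = 255073 \left(-237813\right) - 104160 = -60659675349 - 104160 = -60659779509$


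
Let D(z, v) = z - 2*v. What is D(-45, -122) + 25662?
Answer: 25861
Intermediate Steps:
D(-45, -122) + 25662 = (-45 - 2*(-122)) + 25662 = (-45 + 244) + 25662 = 199 + 25662 = 25861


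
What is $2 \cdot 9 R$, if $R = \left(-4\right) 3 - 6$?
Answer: $-324$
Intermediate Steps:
$R = -18$ ($R = -12 - 6 = -18$)
$2 \cdot 9 R = 2 \cdot 9 \left(-18\right) = 18 \left(-18\right) = -324$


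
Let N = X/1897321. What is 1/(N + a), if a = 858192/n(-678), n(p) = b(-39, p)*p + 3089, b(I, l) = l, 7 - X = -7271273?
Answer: 878028931133/4993217763072 ≈ 0.17584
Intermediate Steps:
X = 7271280 (X = 7 - 1*(-7271273) = 7 + 7271273 = 7271280)
n(p) = 3089 + p² (n(p) = p*p + 3089 = p² + 3089 = 3089 + p²)
N = 7271280/1897321 ≈ 3.8324
a = 858192/462773 (a = 858192/(3089 + (-678)²) = 858192/(3089 + 459684) = 858192/462773 ≈ 1.8545)
1/(N + a) = 1/(7271280/1897321 + 858192/462773) = 1/(4993217763072/878028931133) = 878028931133/4993217763072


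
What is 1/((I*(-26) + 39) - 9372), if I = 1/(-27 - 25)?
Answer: -2/18665 ≈ -0.00010715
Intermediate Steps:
I = -1/52 (I = 1/(-52) = -1/52 ≈ -0.019231)
1/((I*(-26) + 39) - 9372) = 1/((-1/52*(-26) + 39) - 9372) = 1/((1/2 + 39) - 9372) = 1/(79/2 - 9372) = 1/(-18665/2) = -2/18665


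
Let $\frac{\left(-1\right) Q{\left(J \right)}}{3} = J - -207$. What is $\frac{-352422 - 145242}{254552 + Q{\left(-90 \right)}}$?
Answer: $- \frac{497664}{254201} \approx -1.9578$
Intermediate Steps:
$Q{\left(J \right)} = -621 - 3 J$ ($Q{\left(J \right)} = - 3 \left(J - -207\right) = - 3 \left(J + 207\right) = - 3 \left(207 + J\right) = -621 - 3 J$)
$\frac{-352422 - 145242}{254552 + Q{\left(-90 \right)}} = \frac{-352422 - 145242}{254552 - 351} = - \frac{497664}{254552 + \left(-621 + 270\right)} = - \frac{497664}{254552 - 351} = - \frac{497664}{254201}$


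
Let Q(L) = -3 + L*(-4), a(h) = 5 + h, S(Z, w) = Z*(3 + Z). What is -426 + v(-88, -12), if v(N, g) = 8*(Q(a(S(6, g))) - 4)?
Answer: -2370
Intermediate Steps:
Q(L) = -3 - 4*L
v(N, g) = -1944 (v(N, g) = 8*((-3 - 4*(5 + 6*(3 + 6))) - 4) = 8*((-3 - 4*(5 + 6*9)) - 4) = 8*((-3 - 4*(5 + 54)) - 4) = 8*((-3 - 4*59) - 4) = 8*((-3 - 236) - 4) = 8*(-239 - 4) = 8*(-243) = -1944)
-426 + v(-88, -12) = -426 - 1944 = -2370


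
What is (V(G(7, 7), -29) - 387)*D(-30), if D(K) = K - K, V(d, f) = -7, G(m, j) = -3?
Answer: 0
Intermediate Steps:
D(K) = 0
(V(G(7, 7), -29) - 387)*D(-30) = (-7 - 387)*0 = -394*0 = 0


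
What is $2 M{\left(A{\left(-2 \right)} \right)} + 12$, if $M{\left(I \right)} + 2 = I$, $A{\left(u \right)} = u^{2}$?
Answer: $16$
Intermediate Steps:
$M{\left(I \right)} = -2 + I$
$2 M{\left(A{\left(-2 \right)} \right)} + 12 = 2 \left(-2 + \left(-2\right)^{2}\right) + 12 = 2 \left(-2 + 4\right) + 12 = 2 \cdot 2 + 12 = 4 + 12 = 16$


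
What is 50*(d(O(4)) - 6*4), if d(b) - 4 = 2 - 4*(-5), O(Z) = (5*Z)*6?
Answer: 100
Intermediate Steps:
O(Z) = 30*Z
d(b) = 26 (d(b) = 4 + (2 - 4*(-5)) = 4 + (2 + 20) = 4 + 22 = 26)
50*(d(O(4)) - 6*4) = 50*(26 - 6*4) = 50*(26 - 24) = 50*2 = 100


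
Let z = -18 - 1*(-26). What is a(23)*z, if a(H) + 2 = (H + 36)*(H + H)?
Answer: 21696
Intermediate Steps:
a(H) = -2 + 2*H*(36 + H) (a(H) = -2 + (H + 36)*(H + H) = -2 + (36 + H)*(2*H) = -2 + 2*H*(36 + H))
z = 8 (z = -18 + 26 = 8)
a(23)*z = (-2 + 2*23² + 72*23)*8 = (-2 + 2*529 + 1656)*8 = (-2 + 1058 + 1656)*8 = 2712*8 = 21696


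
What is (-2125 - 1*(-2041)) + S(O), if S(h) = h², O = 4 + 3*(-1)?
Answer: -83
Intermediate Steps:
O = 1 (O = 4 - 3 = 1)
(-2125 - 1*(-2041)) + S(O) = (-2125 - 1*(-2041)) + 1² = (-2125 + 2041) + 1 = -84 + 1 = -83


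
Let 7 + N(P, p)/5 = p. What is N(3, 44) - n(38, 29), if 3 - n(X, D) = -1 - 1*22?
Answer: 159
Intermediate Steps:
N(P, p) = -35 + 5*p
n(X, D) = 26 (n(X, D) = 3 - (-1 - 1*22) = 3 - (-1 - 22) = 3 - 1*(-23) = 3 + 23 = 26)
N(3, 44) - n(38, 29) = (-35 + 5*44) - 1*26 = (-35 + 220) - 26 = 185 - 26 = 159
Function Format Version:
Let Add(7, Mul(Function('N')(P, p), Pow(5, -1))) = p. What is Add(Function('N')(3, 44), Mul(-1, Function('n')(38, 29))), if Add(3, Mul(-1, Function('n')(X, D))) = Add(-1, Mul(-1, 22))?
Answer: 159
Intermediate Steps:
Function('N')(P, p) = Add(-35, Mul(5, p))
Function('n')(X, D) = 26 (Function('n')(X, D) = Add(3, Mul(-1, Add(-1, Mul(-1, 22)))) = Add(3, Mul(-1, Add(-1, -22))) = Add(3, Mul(-1, -23)) = Add(3, 23) = 26)
Add(Function('N')(3, 44), Mul(-1, Function('n')(38, 29))) = Add(Add(-35, Mul(5, 44)), Mul(-1, 26)) = Add(Add(-35, 220), -26) = Add(185, -26) = 159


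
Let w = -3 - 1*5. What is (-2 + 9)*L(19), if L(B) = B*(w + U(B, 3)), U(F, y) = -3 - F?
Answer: -3990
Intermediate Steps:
w = -8 (w = -3 - 5 = -8)
L(B) = B*(-11 - B) (L(B) = B*(-8 + (-3 - B)) = B*(-11 - B))
(-2 + 9)*L(19) = (-2 + 9)*(-1*19*(11 + 19)) = 7*(-1*19*30) = 7*(-570) = -3990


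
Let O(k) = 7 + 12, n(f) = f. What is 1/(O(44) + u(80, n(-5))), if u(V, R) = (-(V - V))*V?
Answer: 1/19 ≈ 0.052632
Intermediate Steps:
O(k) = 19
u(V, R) = 0 (u(V, R) = (-1*0)*V = 0*V = 0)
1/(O(44) + u(80, n(-5))) = 1/(19 + 0) = 1/19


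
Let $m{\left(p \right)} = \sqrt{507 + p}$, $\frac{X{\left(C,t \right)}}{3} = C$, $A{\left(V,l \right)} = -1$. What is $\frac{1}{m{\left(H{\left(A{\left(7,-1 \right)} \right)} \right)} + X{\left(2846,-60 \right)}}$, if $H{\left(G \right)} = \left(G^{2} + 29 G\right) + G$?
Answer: $\frac{4269}{36448483} - \frac{\sqrt{478}}{72896966} \approx 0.00011682$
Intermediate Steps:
$X{\left(C,t \right)} = 3 C$
$H{\left(G \right)} = G^{2} + 30 G$
$\frac{1}{m{\left(H{\left(A{\left(7,-1 \right)} \right)} \right)} + X{\left(2846,-60 \right)}} = \frac{1}{\sqrt{507 - \left(30 - 1\right)} + 3 \cdot 2846} = \frac{1}{\sqrt{507 - 29} + 8538} = \frac{1}{\sqrt{478} + 8538} = \frac{1}{8538 + \sqrt{478}}$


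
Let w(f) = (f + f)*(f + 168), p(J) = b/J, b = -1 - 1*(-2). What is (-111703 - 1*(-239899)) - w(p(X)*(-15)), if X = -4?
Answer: 1015263/8 ≈ 1.2691e+5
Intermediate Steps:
b = 1 (b = -1 + 2 = 1)
p(J) = 1/J
w(f) = 2*f*(168 + f) (w(f) = (2*f)*(168 + f) = 2*f*(168 + f))
(-111703 - 1*(-239899)) - w(p(X)*(-15)) = (-111703 - 1*(-239899)) - 2*-15/(-4)*(168 - 15/(-4)) = (-111703 + 239899) - 2*(-1/4*(-15))*(168 - 1/4*(-15)) = 128196 - 2*15*(168 + 15/4)/4 = 128196 - 2*15*687/(4*4) = 128196 - 1*10305/8 = 128196 - 10305/8 = 1015263/8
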